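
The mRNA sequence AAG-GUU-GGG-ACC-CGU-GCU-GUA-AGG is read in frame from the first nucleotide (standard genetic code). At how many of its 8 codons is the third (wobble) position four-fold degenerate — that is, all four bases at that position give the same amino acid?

6

Codon 1 AAG (Lys): third position 2-fold.
Codon 2 GUU (Val): third position 4-fold.
Codon 3 GGG (Gly): third position 4-fold.
Codon 4 ACC (Thr): third position 4-fold.
Codon 5 CGU (Arg): third position 4-fold.
Codon 6 GCU (Ala): third position 4-fold.
Codon 7 GUA (Val): third position 4-fold.
Codon 8 AGG (Arg): third position 2-fold.
Four-fold degenerate third positions: 6.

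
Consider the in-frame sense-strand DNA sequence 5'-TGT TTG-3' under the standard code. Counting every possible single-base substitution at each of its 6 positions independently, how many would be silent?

3

Codon 1 (TGT, Cys): 1 synonymous substitution.
Codon 2 (TTG, Leu): 2 synonymous substitutions.
Total: 1 + 2 = 3.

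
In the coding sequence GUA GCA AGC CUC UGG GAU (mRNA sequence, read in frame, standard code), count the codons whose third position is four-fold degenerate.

3

Codon 1 GUA (Val): third position 4-fold.
Codon 2 GCA (Ala): third position 4-fold.
Codon 3 AGC (Ser): third position 2-fold.
Codon 4 CUC (Leu): third position 4-fold.
Codon 5 UGG (Trp): third position 1-fold.
Codon 6 GAU (Asp): third position 2-fold.
Four-fold degenerate third positions: 3.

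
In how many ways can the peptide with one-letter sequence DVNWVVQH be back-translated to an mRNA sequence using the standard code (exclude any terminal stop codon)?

Asp: 2 codons.
Val: 4 codons.
Asn: 2 codons.
Trp: 1 codon.
Val: 4 codons.
Val: 4 codons.
Gln: 2 codons.
His: 2 codons.
2 × 4 × 2 × 1 × 4 × 4 × 2 × 2 = 1024.

1024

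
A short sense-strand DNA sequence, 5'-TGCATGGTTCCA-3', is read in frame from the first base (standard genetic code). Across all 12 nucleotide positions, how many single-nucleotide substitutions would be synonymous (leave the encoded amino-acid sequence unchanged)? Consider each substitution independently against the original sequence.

7

Codon 1 (TGC, Cys): 1 synonymous substitution.
Codon 2 (ATG, Met): 0 synonymous substitutions.
Codon 3 (GTT, Val): 3 synonymous substitutions.
Codon 4 (CCA, Pro): 3 synonymous substitutions.
Total: 1 + 0 + 3 + 3 = 7.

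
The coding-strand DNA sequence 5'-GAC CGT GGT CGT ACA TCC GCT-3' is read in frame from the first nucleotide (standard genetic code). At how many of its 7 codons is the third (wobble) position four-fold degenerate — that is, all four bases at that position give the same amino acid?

6

Codon 1 GAC (Asp): third position 2-fold.
Codon 2 CGT (Arg): third position 4-fold.
Codon 3 GGT (Gly): third position 4-fold.
Codon 4 CGT (Arg): third position 4-fold.
Codon 5 ACA (Thr): third position 4-fold.
Codon 6 TCC (Ser): third position 4-fold.
Codon 7 GCT (Ala): third position 4-fold.
Four-fold degenerate third positions: 6.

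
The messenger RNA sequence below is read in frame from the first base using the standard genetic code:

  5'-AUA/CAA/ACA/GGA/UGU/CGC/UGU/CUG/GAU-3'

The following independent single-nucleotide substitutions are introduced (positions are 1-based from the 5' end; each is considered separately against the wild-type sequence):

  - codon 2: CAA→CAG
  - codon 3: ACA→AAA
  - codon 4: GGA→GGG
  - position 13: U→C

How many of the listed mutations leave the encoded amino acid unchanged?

2

Codon 2: CAA (Gln) → CAG (Gln) — synonymous.
Codon 3: ACA (Thr) → AAA (Lys) — missense.
Codon 4: GGA (Gly) → GGG (Gly) — synonymous.
Codon 5: UGU (Cys) → CGU (Arg) — missense.
Synonymous: 2 of 4.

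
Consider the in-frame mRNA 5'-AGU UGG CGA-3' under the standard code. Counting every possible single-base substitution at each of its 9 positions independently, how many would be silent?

Codon 1 (AGU, Ser): 1 synonymous substitution.
Codon 2 (UGG, Trp): 0 synonymous substitutions.
Codon 3 (CGA, Arg): 4 synonymous substitutions.
Total: 1 + 0 + 4 = 5.

5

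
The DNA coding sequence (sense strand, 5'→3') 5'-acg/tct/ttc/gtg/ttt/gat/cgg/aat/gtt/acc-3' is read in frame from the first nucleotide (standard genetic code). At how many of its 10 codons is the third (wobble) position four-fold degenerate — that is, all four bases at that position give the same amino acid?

Codon 1 ACG (Thr): third position 4-fold.
Codon 2 TCT (Ser): third position 4-fold.
Codon 3 TTC (Phe): third position 2-fold.
Codon 4 GTG (Val): third position 4-fold.
Codon 5 TTT (Phe): third position 2-fold.
Codon 6 GAT (Asp): third position 2-fold.
Codon 7 CGG (Arg): third position 4-fold.
Codon 8 AAT (Asn): third position 2-fold.
Codon 9 GTT (Val): third position 4-fold.
Codon 10 ACC (Thr): third position 4-fold.
Four-fold degenerate third positions: 6.

6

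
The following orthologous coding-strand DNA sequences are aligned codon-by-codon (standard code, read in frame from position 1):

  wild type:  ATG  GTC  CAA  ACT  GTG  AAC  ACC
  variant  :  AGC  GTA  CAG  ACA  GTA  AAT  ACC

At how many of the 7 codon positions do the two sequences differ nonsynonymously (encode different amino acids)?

1

Codon 1: ATG Met / AGC Ser — nonsynonymous.
Codon 2: GTC Val / GTA Val — synonymous.
Codon 3: CAA Gln / CAG Gln — synonymous.
Codon 4: ACT Thr / ACA Thr — synonymous.
Codon 5: GTG Val / GTA Val — synonymous.
Codon 6: AAC Asn / AAT Asn — synonymous.
Codon 7: ACC Thr / ACC Thr — identical.
Nonsynonymous differences: 1.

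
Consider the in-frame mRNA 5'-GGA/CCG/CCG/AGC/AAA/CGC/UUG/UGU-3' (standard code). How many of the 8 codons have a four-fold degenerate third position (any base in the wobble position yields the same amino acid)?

Codon 1 GGA (Gly): third position 4-fold.
Codon 2 CCG (Pro): third position 4-fold.
Codon 3 CCG (Pro): third position 4-fold.
Codon 4 AGC (Ser): third position 2-fold.
Codon 5 AAA (Lys): third position 2-fold.
Codon 6 CGC (Arg): third position 4-fold.
Codon 7 UUG (Leu): third position 2-fold.
Codon 8 UGU (Cys): third position 2-fold.
Four-fold degenerate third positions: 4.

4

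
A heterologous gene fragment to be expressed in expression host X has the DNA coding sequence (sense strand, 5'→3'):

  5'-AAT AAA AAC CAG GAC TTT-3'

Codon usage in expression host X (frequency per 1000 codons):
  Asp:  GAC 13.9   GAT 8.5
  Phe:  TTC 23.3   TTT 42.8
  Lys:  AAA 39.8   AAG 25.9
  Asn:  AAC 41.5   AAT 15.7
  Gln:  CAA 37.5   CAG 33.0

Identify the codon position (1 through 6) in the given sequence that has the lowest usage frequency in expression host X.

5

Codon 1 AAT (Asn): 15.7 per 1000.
Codon 2 AAA (Lys): 39.8 per 1000.
Codon 3 AAC (Asn): 41.5 per 1000.
Codon 4 CAG (Gln): 33.0 per 1000.
Codon 5 GAC (Asp): 13.9 per 1000.
Codon 6 TTT (Phe): 42.8 per 1000.
Lowest frequency is 13.9 at codon 5.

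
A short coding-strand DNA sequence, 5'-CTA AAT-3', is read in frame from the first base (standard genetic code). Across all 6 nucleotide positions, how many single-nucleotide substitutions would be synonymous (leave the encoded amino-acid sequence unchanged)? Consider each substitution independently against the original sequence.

5

Codon 1 (CTA, Leu): 4 synonymous substitutions.
Codon 2 (AAT, Asn): 1 synonymous substitution.
Total: 4 + 1 = 5.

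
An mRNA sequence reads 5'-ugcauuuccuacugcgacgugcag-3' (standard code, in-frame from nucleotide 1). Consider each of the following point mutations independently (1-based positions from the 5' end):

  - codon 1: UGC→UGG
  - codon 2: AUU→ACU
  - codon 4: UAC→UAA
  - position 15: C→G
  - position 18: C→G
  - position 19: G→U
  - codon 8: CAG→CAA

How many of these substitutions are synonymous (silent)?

1

Codon 1: UGC (Cys) → UGG (Trp) — missense.
Codon 2: AUU (Ile) → ACU (Thr) — missense.
Codon 4: UAC (Tyr) → UAA (Stop) — nonsense.
Codon 5: UGC (Cys) → UGG (Trp) — missense.
Codon 6: GAC (Asp) → GAG (Glu) — missense.
Codon 7: GUG (Val) → UUG (Leu) — missense.
Codon 8: CAG (Gln) → CAA (Gln) — synonymous.
Synonymous: 1 of 7.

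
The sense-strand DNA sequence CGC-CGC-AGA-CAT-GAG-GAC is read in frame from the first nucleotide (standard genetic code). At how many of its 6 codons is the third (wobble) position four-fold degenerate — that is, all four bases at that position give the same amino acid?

Codon 1 CGC (Arg): third position 4-fold.
Codon 2 CGC (Arg): third position 4-fold.
Codon 3 AGA (Arg): third position 2-fold.
Codon 4 CAT (His): third position 2-fold.
Codon 5 GAG (Glu): third position 2-fold.
Codon 6 GAC (Asp): third position 2-fold.
Four-fold degenerate third positions: 2.

2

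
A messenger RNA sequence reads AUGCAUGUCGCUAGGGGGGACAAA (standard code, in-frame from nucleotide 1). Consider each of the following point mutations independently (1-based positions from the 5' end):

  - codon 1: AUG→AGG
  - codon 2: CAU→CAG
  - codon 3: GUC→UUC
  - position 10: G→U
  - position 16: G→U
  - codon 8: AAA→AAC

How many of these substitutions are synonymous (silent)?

0

Codon 1: AUG (Met) → AGG (Arg) — missense.
Codon 2: CAU (His) → CAG (Gln) — missense.
Codon 3: GUC (Val) → UUC (Phe) — missense.
Codon 4: GCU (Ala) → UCU (Ser) — missense.
Codon 6: GGG (Gly) → UGG (Trp) — missense.
Codon 8: AAA (Lys) → AAC (Asn) — missense.
Synonymous: 0 of 6.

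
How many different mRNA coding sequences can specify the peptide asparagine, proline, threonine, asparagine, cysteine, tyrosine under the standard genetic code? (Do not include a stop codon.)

256

Asn: 2 codons.
Pro: 4 codons.
Thr: 4 codons.
Asn: 2 codons.
Cys: 2 codons.
Tyr: 2 codons.
2 × 4 × 4 × 2 × 2 × 2 = 256.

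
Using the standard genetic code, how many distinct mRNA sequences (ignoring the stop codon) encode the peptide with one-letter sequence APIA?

192

Ala: 4 codons.
Pro: 4 codons.
Ile: 3 codons.
Ala: 4 codons.
4 × 4 × 3 × 4 = 192.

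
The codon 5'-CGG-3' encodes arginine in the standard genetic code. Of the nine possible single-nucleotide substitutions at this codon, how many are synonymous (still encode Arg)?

4

Position 1: AGG → 1 synonymous.
Position 2: none → 0 synonymous.
Position 3: CGT, CGC, CGA → 3 synonymous.
Total: 1 + 0 + 3 = 4.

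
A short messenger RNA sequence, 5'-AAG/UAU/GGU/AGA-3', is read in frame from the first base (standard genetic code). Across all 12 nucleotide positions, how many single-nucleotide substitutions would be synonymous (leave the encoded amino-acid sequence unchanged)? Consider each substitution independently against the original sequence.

Codon 1 (AAG, Lys): 1 synonymous substitution.
Codon 2 (UAU, Tyr): 1 synonymous substitution.
Codon 3 (GGU, Gly): 3 synonymous substitutions.
Codon 4 (AGA, Arg): 2 synonymous substitutions.
Total: 1 + 1 + 3 + 2 = 7.

7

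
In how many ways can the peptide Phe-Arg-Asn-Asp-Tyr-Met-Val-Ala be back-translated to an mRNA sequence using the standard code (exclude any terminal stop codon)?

Phe: 2 codons.
Arg: 6 codons.
Asn: 2 codons.
Asp: 2 codons.
Tyr: 2 codons.
Met: 1 codon.
Val: 4 codons.
Ala: 4 codons.
2 × 6 × 2 × 2 × 2 × 1 × 4 × 4 = 1536.

1536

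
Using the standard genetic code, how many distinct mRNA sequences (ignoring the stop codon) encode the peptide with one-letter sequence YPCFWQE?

Tyr: 2 codons.
Pro: 4 codons.
Cys: 2 codons.
Phe: 2 codons.
Trp: 1 codon.
Gln: 2 codons.
Glu: 2 codons.
2 × 4 × 2 × 2 × 1 × 2 × 2 = 128.

128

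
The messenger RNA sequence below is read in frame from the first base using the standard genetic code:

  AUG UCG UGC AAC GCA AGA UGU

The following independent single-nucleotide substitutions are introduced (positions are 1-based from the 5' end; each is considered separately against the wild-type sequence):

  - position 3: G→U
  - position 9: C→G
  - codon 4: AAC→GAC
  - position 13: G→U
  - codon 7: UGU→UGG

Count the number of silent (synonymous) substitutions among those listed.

0

Codon 1: AUG (Met) → AUU (Ile) — missense.
Codon 3: UGC (Cys) → UGG (Trp) — missense.
Codon 4: AAC (Asn) → GAC (Asp) — missense.
Codon 5: GCA (Ala) → UCA (Ser) — missense.
Codon 7: UGU (Cys) → UGG (Trp) — missense.
Synonymous: 0 of 5.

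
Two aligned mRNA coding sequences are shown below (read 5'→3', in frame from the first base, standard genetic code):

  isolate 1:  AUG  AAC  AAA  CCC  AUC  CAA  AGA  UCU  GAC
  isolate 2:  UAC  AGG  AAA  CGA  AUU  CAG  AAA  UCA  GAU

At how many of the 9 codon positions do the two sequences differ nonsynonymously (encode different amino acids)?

Codon 1: AUG Met / UAC Tyr — nonsynonymous.
Codon 2: AAC Asn / AGG Arg — nonsynonymous.
Codon 3: AAA Lys / AAA Lys — identical.
Codon 4: CCC Pro / CGA Arg — nonsynonymous.
Codon 5: AUC Ile / AUU Ile — synonymous.
Codon 6: CAA Gln / CAG Gln — synonymous.
Codon 7: AGA Arg / AAA Lys — nonsynonymous.
Codon 8: UCU Ser / UCA Ser — synonymous.
Codon 9: GAC Asp / GAU Asp — synonymous.
Nonsynonymous differences: 4.

4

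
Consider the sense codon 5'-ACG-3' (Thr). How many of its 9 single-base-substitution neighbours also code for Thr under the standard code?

Position 1: none → 0 synonymous.
Position 2: none → 0 synonymous.
Position 3: ACT, ACC, ACA → 3 synonymous.
Total: 0 + 0 + 3 = 3.

3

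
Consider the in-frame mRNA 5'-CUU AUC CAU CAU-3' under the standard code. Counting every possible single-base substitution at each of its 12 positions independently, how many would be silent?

Codon 1 (CUU, Leu): 3 synonymous substitutions.
Codon 2 (AUC, Ile): 2 synonymous substitutions.
Codon 3 (CAU, His): 1 synonymous substitution.
Codon 4 (CAU, His): 1 synonymous substitution.
Total: 3 + 2 + 1 + 1 = 7.

7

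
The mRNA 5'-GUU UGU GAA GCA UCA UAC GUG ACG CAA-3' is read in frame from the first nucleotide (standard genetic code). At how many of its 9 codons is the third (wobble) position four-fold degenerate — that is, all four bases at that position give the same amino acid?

Codon 1 GUU (Val): third position 4-fold.
Codon 2 UGU (Cys): third position 2-fold.
Codon 3 GAA (Glu): third position 2-fold.
Codon 4 GCA (Ala): third position 4-fold.
Codon 5 UCA (Ser): third position 4-fold.
Codon 6 UAC (Tyr): third position 2-fold.
Codon 7 GUG (Val): third position 4-fold.
Codon 8 ACG (Thr): third position 4-fold.
Codon 9 CAA (Gln): third position 2-fold.
Four-fold degenerate third positions: 5.

5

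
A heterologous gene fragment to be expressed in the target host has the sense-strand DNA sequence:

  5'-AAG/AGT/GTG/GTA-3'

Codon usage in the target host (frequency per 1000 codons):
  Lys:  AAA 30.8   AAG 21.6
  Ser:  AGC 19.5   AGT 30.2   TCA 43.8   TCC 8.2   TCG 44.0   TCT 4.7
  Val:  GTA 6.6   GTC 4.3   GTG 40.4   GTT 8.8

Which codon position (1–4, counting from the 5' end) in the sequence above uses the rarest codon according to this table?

4

Codon 1 AAG (Lys): 21.6 per 1000.
Codon 2 AGT (Ser): 30.2 per 1000.
Codon 3 GTG (Val): 40.4 per 1000.
Codon 4 GTA (Val): 6.6 per 1000.
Lowest frequency is 6.6 at codon 4.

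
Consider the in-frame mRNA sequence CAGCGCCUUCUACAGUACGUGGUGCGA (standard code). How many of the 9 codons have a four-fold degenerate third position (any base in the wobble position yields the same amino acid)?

Codon 1 CAG (Gln): third position 2-fold.
Codon 2 CGC (Arg): third position 4-fold.
Codon 3 CUU (Leu): third position 4-fold.
Codon 4 CUA (Leu): third position 4-fold.
Codon 5 CAG (Gln): third position 2-fold.
Codon 6 UAC (Tyr): third position 2-fold.
Codon 7 GUG (Val): third position 4-fold.
Codon 8 GUG (Val): third position 4-fold.
Codon 9 CGA (Arg): third position 4-fold.
Four-fold degenerate third positions: 6.

6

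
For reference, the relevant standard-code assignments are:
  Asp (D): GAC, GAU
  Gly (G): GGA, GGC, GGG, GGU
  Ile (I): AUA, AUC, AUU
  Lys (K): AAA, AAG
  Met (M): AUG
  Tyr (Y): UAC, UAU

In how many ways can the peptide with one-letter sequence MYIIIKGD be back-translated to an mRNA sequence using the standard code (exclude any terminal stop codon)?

864

Met: 1 codon.
Tyr: 2 codons.
Ile: 3 codons.
Ile: 3 codons.
Ile: 3 codons.
Lys: 2 codons.
Gly: 4 codons.
Asp: 2 codons.
1 × 2 × 3 × 3 × 3 × 2 × 4 × 2 = 864.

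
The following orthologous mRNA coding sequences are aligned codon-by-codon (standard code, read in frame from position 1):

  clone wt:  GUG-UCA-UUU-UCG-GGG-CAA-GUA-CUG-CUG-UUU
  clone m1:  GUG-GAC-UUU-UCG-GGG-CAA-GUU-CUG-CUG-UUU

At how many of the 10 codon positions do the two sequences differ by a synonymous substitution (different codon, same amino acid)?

Codon 1: GUG Val / GUG Val — identical.
Codon 2: UCA Ser / GAC Asp — nonsynonymous.
Codon 3: UUU Phe / UUU Phe — identical.
Codon 4: UCG Ser / UCG Ser — identical.
Codon 5: GGG Gly / GGG Gly — identical.
Codon 6: CAA Gln / CAA Gln — identical.
Codon 7: GUA Val / GUU Val — synonymous.
Codon 8: CUG Leu / CUG Leu — identical.
Codon 9: CUG Leu / CUG Leu — identical.
Codon 10: UUU Phe / UUU Phe — identical.
Synonymous differences: 1.

1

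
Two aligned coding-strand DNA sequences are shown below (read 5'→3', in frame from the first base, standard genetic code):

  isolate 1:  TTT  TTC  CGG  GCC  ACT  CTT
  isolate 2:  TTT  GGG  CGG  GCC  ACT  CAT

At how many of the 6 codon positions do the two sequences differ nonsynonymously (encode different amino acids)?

Codon 1: TTT Phe / TTT Phe — identical.
Codon 2: TTC Phe / GGG Gly — nonsynonymous.
Codon 3: CGG Arg / CGG Arg — identical.
Codon 4: GCC Ala / GCC Ala — identical.
Codon 5: ACT Thr / ACT Thr — identical.
Codon 6: CTT Leu / CAT His — nonsynonymous.
Nonsynonymous differences: 2.

2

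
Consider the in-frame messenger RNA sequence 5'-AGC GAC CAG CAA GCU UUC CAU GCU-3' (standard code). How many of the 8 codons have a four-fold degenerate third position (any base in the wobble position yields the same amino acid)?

2

Codon 1 AGC (Ser): third position 2-fold.
Codon 2 GAC (Asp): third position 2-fold.
Codon 3 CAG (Gln): third position 2-fold.
Codon 4 CAA (Gln): third position 2-fold.
Codon 5 GCU (Ala): third position 4-fold.
Codon 6 UUC (Phe): third position 2-fold.
Codon 7 CAU (His): third position 2-fold.
Codon 8 GCU (Ala): third position 4-fold.
Four-fold degenerate third positions: 2.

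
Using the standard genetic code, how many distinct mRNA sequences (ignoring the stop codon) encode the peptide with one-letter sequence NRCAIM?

288

Asn: 2 codons.
Arg: 6 codons.
Cys: 2 codons.
Ala: 4 codons.
Ile: 3 codons.
Met: 1 codon.
2 × 6 × 2 × 4 × 3 × 1 = 288.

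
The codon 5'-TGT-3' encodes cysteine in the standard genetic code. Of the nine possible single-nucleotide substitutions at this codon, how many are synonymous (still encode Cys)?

1

Position 1: none → 0 synonymous.
Position 2: none → 0 synonymous.
Position 3: TGC → 1 synonymous.
Total: 0 + 0 + 1 = 1.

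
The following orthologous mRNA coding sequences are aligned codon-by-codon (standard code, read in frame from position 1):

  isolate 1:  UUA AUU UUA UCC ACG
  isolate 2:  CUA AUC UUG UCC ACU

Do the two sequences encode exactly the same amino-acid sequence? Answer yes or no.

Codon 1: UUA Leu / CUA Leu — synonymous.
Codon 2: AUU Ile / AUC Ile — synonymous.
Codon 3: UUA Leu / UUG Leu — synonymous.
Codon 4: UCC Ser / UCC Ser — identical.
Codon 5: ACG Thr / ACU Thr — synonymous.
Nonsynonymous differences: 0 → same protein.

yes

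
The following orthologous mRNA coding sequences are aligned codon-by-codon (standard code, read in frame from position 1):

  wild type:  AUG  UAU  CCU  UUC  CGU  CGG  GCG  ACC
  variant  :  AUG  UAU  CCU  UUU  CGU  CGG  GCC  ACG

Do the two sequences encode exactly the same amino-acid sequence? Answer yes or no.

yes

Codon 1: AUG Met / AUG Met — identical.
Codon 2: UAU Tyr / UAU Tyr — identical.
Codon 3: CCU Pro / CCU Pro — identical.
Codon 4: UUC Phe / UUU Phe — synonymous.
Codon 5: CGU Arg / CGU Arg — identical.
Codon 6: CGG Arg / CGG Arg — identical.
Codon 7: GCG Ala / GCC Ala — synonymous.
Codon 8: ACC Thr / ACG Thr — synonymous.
Nonsynonymous differences: 0 → same protein.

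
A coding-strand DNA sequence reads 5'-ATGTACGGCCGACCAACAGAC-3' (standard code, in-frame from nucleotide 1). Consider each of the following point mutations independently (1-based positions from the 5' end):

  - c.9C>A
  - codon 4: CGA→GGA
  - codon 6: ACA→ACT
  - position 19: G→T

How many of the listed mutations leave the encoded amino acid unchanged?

2

Codon 3: GGC (Gly) → GGA (Gly) — synonymous.
Codon 4: CGA (Arg) → GGA (Gly) — missense.
Codon 6: ACA (Thr) → ACT (Thr) — synonymous.
Codon 7: GAC (Asp) → TAC (Tyr) — missense.
Synonymous: 2 of 4.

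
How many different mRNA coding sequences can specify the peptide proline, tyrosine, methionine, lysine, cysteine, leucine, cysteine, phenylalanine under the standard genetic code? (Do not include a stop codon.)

768

Pro: 4 codons.
Tyr: 2 codons.
Met: 1 codon.
Lys: 2 codons.
Cys: 2 codons.
Leu: 6 codons.
Cys: 2 codons.
Phe: 2 codons.
4 × 2 × 1 × 2 × 2 × 6 × 2 × 2 = 768.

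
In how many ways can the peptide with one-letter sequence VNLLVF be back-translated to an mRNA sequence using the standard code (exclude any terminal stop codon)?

2304

Val: 4 codons.
Asn: 2 codons.
Leu: 6 codons.
Leu: 6 codons.
Val: 4 codons.
Phe: 2 codons.
4 × 2 × 6 × 6 × 4 × 2 = 2304.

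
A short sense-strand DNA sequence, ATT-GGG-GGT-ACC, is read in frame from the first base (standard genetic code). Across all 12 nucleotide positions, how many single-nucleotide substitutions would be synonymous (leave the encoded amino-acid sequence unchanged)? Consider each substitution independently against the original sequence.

Codon 1 (ATT, Ile): 2 synonymous substitutions.
Codon 2 (GGG, Gly): 3 synonymous substitutions.
Codon 3 (GGT, Gly): 3 synonymous substitutions.
Codon 4 (ACC, Thr): 3 synonymous substitutions.
Total: 2 + 3 + 3 + 3 = 11.

11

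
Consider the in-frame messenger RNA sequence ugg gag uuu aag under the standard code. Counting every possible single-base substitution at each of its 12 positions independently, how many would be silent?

Codon 1 (UGG, Trp): 0 synonymous substitutions.
Codon 2 (GAG, Glu): 1 synonymous substitution.
Codon 3 (UUU, Phe): 1 synonymous substitution.
Codon 4 (AAG, Lys): 1 synonymous substitution.
Total: 0 + 1 + 1 + 1 = 3.

3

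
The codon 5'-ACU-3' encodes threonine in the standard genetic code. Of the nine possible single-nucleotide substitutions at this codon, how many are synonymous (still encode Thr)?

3

Position 1: none → 0 synonymous.
Position 2: none → 0 synonymous.
Position 3: ACC, ACA, ACG → 3 synonymous.
Total: 0 + 0 + 3 = 3.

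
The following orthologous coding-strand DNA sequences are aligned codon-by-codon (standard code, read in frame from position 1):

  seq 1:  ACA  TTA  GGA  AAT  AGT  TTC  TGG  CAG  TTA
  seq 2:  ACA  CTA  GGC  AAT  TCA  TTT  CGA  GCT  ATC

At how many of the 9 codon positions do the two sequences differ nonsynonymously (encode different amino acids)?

Codon 1: ACA Thr / ACA Thr — identical.
Codon 2: TTA Leu / CTA Leu — synonymous.
Codon 3: GGA Gly / GGC Gly — synonymous.
Codon 4: AAT Asn / AAT Asn — identical.
Codon 5: AGT Ser / TCA Ser — synonymous.
Codon 6: TTC Phe / TTT Phe — synonymous.
Codon 7: TGG Trp / CGA Arg — nonsynonymous.
Codon 8: CAG Gln / GCT Ala — nonsynonymous.
Codon 9: TTA Leu / ATC Ile — nonsynonymous.
Nonsynonymous differences: 3.

3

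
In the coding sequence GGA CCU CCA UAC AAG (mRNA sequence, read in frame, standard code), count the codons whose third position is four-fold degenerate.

Codon 1 GGA (Gly): third position 4-fold.
Codon 2 CCU (Pro): third position 4-fold.
Codon 3 CCA (Pro): third position 4-fold.
Codon 4 UAC (Tyr): third position 2-fold.
Codon 5 AAG (Lys): third position 2-fold.
Four-fold degenerate third positions: 3.

3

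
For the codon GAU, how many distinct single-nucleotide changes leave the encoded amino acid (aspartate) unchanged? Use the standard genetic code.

Position 1: none → 0 synonymous.
Position 2: none → 0 synonymous.
Position 3: GAC → 1 synonymous.
Total: 0 + 0 + 1 = 1.

1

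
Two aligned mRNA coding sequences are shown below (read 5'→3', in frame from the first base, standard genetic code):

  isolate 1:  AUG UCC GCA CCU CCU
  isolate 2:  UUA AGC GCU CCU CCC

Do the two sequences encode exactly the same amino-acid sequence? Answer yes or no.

no

Codon 1: AUG Met / UUA Leu — nonsynonymous.
Codon 2: UCC Ser / AGC Ser — synonymous.
Codon 3: GCA Ala / GCU Ala — synonymous.
Codon 4: CCU Pro / CCU Pro — identical.
Codon 5: CCU Pro / CCC Pro — synonymous.
Nonsynonymous differences: 1 → different protein.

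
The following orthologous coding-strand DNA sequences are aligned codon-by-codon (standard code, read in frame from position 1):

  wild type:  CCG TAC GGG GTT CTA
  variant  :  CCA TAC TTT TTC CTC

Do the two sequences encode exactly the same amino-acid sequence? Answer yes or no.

Codon 1: CCG Pro / CCA Pro — synonymous.
Codon 2: TAC Tyr / TAC Tyr — identical.
Codon 3: GGG Gly / TTT Phe — nonsynonymous.
Codon 4: GTT Val / TTC Phe — nonsynonymous.
Codon 5: CTA Leu / CTC Leu — synonymous.
Nonsynonymous differences: 2 → different protein.

no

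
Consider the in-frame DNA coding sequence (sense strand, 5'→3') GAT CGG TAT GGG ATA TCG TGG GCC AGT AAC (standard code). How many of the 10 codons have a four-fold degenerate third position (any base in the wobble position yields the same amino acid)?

Codon 1 GAT (Asp): third position 2-fold.
Codon 2 CGG (Arg): third position 4-fold.
Codon 3 TAT (Tyr): third position 2-fold.
Codon 4 GGG (Gly): third position 4-fold.
Codon 5 ATA (Ile): third position 3-fold.
Codon 6 TCG (Ser): third position 4-fold.
Codon 7 TGG (Trp): third position 1-fold.
Codon 8 GCC (Ala): third position 4-fold.
Codon 9 AGT (Ser): third position 2-fold.
Codon 10 AAC (Asn): third position 2-fold.
Four-fold degenerate third positions: 4.

4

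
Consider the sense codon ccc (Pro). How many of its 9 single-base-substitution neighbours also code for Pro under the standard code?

3

Position 1: none → 0 synonymous.
Position 2: none → 0 synonymous.
Position 3: CCU, CCA, CCG → 3 synonymous.
Total: 0 + 0 + 3 = 3.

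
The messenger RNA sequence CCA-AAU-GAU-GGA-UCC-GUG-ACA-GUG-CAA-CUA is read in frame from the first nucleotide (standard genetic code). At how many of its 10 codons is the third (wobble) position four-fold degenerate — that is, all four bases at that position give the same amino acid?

Codon 1 CCA (Pro): third position 4-fold.
Codon 2 AAU (Asn): third position 2-fold.
Codon 3 GAU (Asp): third position 2-fold.
Codon 4 GGA (Gly): third position 4-fold.
Codon 5 UCC (Ser): third position 4-fold.
Codon 6 GUG (Val): third position 4-fold.
Codon 7 ACA (Thr): third position 4-fold.
Codon 8 GUG (Val): third position 4-fold.
Codon 9 CAA (Gln): third position 2-fold.
Codon 10 CUA (Leu): third position 4-fold.
Four-fold degenerate third positions: 7.

7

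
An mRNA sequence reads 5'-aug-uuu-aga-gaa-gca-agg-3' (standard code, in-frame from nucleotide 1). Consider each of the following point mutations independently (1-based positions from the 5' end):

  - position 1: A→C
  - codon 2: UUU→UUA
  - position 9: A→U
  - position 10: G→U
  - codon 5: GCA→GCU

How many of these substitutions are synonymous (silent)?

1

Codon 1: AUG (Met) → CUG (Leu) — missense.
Codon 2: UUU (Phe) → UUA (Leu) — missense.
Codon 3: AGA (Arg) → AGU (Ser) — missense.
Codon 4: GAA (Glu) → UAA (Stop) — nonsense.
Codon 5: GCA (Ala) → GCU (Ala) — synonymous.
Synonymous: 1 of 5.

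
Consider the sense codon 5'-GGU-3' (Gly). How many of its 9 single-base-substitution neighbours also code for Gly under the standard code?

Position 1: none → 0 synonymous.
Position 2: none → 0 synonymous.
Position 3: GGC, GGA, GGG → 3 synonymous.
Total: 0 + 0 + 3 = 3.

3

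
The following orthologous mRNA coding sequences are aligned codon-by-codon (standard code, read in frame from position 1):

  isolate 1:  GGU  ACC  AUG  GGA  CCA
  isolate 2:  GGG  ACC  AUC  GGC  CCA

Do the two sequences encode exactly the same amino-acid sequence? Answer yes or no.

no

Codon 1: GGU Gly / GGG Gly — synonymous.
Codon 2: ACC Thr / ACC Thr — identical.
Codon 3: AUG Met / AUC Ile — nonsynonymous.
Codon 4: GGA Gly / GGC Gly — synonymous.
Codon 5: CCA Pro / CCA Pro — identical.
Nonsynonymous differences: 1 → different protein.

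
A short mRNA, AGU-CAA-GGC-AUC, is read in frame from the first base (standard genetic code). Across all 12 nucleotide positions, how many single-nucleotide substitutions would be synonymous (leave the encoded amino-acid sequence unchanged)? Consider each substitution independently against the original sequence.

Codon 1 (AGU, Ser): 1 synonymous substitution.
Codon 2 (CAA, Gln): 1 synonymous substitution.
Codon 3 (GGC, Gly): 3 synonymous substitutions.
Codon 4 (AUC, Ile): 2 synonymous substitutions.
Total: 1 + 1 + 3 + 2 = 7.

7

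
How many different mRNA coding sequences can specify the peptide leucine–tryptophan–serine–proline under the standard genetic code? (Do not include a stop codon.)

144

Leu: 6 codons.
Trp: 1 codon.
Ser: 6 codons.
Pro: 4 codons.
6 × 1 × 6 × 4 = 144.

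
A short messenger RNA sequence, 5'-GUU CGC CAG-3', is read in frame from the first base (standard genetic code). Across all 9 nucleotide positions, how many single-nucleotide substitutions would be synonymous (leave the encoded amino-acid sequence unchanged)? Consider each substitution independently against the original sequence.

Codon 1 (GUU, Val): 3 synonymous substitutions.
Codon 2 (CGC, Arg): 3 synonymous substitutions.
Codon 3 (CAG, Gln): 1 synonymous substitution.
Total: 3 + 3 + 1 = 7.

7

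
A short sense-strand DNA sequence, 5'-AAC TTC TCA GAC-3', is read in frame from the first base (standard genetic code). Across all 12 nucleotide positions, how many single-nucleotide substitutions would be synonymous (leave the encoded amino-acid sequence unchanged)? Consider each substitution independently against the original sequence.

6

Codon 1 (AAC, Asn): 1 synonymous substitution.
Codon 2 (TTC, Phe): 1 synonymous substitution.
Codon 3 (TCA, Ser): 3 synonymous substitutions.
Codon 4 (GAC, Asp): 1 synonymous substitution.
Total: 1 + 1 + 3 + 1 = 6.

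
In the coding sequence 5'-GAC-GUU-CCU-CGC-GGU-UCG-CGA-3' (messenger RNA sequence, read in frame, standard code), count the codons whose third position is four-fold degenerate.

6

Codon 1 GAC (Asp): third position 2-fold.
Codon 2 GUU (Val): third position 4-fold.
Codon 3 CCU (Pro): third position 4-fold.
Codon 4 CGC (Arg): third position 4-fold.
Codon 5 GGU (Gly): third position 4-fold.
Codon 6 UCG (Ser): third position 4-fold.
Codon 7 CGA (Arg): third position 4-fold.
Four-fold degenerate third positions: 6.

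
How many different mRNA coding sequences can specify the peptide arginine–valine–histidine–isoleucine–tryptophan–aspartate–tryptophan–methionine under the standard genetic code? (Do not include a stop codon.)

288

Arg: 6 codons.
Val: 4 codons.
His: 2 codons.
Ile: 3 codons.
Trp: 1 codon.
Asp: 2 codons.
Trp: 1 codon.
Met: 1 codon.
6 × 4 × 2 × 3 × 1 × 2 × 1 × 1 = 288.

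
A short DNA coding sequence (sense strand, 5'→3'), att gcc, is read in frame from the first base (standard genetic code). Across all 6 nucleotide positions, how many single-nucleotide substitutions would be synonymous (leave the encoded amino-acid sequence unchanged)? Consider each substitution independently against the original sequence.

5

Codon 1 (ATT, Ile): 2 synonymous substitutions.
Codon 2 (GCC, Ala): 3 synonymous substitutions.
Total: 2 + 3 = 5.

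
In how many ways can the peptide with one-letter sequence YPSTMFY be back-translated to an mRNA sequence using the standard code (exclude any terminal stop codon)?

768

Tyr: 2 codons.
Pro: 4 codons.
Ser: 6 codons.
Thr: 4 codons.
Met: 1 codon.
Phe: 2 codons.
Tyr: 2 codons.
2 × 4 × 6 × 4 × 1 × 2 × 2 = 768.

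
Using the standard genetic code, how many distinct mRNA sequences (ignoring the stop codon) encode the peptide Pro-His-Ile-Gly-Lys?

Pro: 4 codons.
His: 2 codons.
Ile: 3 codons.
Gly: 4 codons.
Lys: 2 codons.
4 × 2 × 3 × 4 × 2 = 192.

192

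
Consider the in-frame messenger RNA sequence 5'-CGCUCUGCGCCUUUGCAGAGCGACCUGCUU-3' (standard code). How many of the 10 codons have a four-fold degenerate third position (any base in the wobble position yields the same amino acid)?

Codon 1 CGC (Arg): third position 4-fold.
Codon 2 UCU (Ser): third position 4-fold.
Codon 3 GCG (Ala): third position 4-fold.
Codon 4 CCU (Pro): third position 4-fold.
Codon 5 UUG (Leu): third position 2-fold.
Codon 6 CAG (Gln): third position 2-fold.
Codon 7 AGC (Ser): third position 2-fold.
Codon 8 GAC (Asp): third position 2-fold.
Codon 9 CUG (Leu): third position 4-fold.
Codon 10 CUU (Leu): third position 4-fold.
Four-fold degenerate third positions: 6.

6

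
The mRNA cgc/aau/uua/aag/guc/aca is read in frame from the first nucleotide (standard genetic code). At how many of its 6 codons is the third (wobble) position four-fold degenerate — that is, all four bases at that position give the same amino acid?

Codon 1 CGC (Arg): third position 4-fold.
Codon 2 AAU (Asn): third position 2-fold.
Codon 3 UUA (Leu): third position 2-fold.
Codon 4 AAG (Lys): third position 2-fold.
Codon 5 GUC (Val): third position 4-fold.
Codon 6 ACA (Thr): third position 4-fold.
Four-fold degenerate third positions: 3.

3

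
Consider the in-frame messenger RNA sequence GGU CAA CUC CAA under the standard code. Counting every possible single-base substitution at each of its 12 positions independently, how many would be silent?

Codon 1 (GGU, Gly): 3 synonymous substitutions.
Codon 2 (CAA, Gln): 1 synonymous substitution.
Codon 3 (CUC, Leu): 3 synonymous substitutions.
Codon 4 (CAA, Gln): 1 synonymous substitution.
Total: 3 + 1 + 3 + 1 = 8.

8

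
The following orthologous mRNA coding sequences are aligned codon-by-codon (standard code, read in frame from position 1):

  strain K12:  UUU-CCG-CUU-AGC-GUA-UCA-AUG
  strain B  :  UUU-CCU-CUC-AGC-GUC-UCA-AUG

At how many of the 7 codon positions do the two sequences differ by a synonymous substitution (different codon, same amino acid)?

3

Codon 1: UUU Phe / UUU Phe — identical.
Codon 2: CCG Pro / CCU Pro — synonymous.
Codon 3: CUU Leu / CUC Leu — synonymous.
Codon 4: AGC Ser / AGC Ser — identical.
Codon 5: GUA Val / GUC Val — synonymous.
Codon 6: UCA Ser / UCA Ser — identical.
Codon 7: AUG Met / AUG Met — identical.
Synonymous differences: 3.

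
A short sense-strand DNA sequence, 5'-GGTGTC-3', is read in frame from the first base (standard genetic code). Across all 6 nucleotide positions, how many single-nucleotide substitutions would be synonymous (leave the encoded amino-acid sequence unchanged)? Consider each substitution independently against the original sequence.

6

Codon 1 (GGT, Gly): 3 synonymous substitutions.
Codon 2 (GTC, Val): 3 synonymous substitutions.
Total: 3 + 3 = 6.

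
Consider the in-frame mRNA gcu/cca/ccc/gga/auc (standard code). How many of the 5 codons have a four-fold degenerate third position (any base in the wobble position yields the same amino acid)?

Codon 1 GCU (Ala): third position 4-fold.
Codon 2 CCA (Pro): third position 4-fold.
Codon 3 CCC (Pro): third position 4-fold.
Codon 4 GGA (Gly): third position 4-fold.
Codon 5 AUC (Ile): third position 3-fold.
Four-fold degenerate third positions: 4.

4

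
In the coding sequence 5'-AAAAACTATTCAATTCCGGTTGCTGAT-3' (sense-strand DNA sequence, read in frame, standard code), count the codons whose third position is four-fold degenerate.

Codon 1 AAA (Lys): third position 2-fold.
Codon 2 AAC (Asn): third position 2-fold.
Codon 3 TAT (Tyr): third position 2-fold.
Codon 4 TCA (Ser): third position 4-fold.
Codon 5 ATT (Ile): third position 3-fold.
Codon 6 CCG (Pro): third position 4-fold.
Codon 7 GTT (Val): third position 4-fold.
Codon 8 GCT (Ala): third position 4-fold.
Codon 9 GAT (Asp): third position 2-fold.
Four-fold degenerate third positions: 4.

4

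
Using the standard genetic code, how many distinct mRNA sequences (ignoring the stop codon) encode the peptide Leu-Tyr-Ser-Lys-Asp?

Leu: 6 codons.
Tyr: 2 codons.
Ser: 6 codons.
Lys: 2 codons.
Asp: 2 codons.
6 × 2 × 6 × 2 × 2 = 288.

288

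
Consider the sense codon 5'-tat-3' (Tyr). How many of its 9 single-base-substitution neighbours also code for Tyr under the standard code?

1

Position 1: none → 0 synonymous.
Position 2: none → 0 synonymous.
Position 3: TAC → 1 synonymous.
Total: 0 + 0 + 1 = 1.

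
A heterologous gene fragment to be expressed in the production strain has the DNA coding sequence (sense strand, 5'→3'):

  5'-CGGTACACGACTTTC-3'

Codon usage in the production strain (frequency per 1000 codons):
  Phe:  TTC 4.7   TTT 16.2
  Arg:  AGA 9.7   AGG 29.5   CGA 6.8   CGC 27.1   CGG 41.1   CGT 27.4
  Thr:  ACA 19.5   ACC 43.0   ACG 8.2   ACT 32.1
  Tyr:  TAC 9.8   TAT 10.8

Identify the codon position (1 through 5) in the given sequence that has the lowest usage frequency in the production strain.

Codon 1 CGG (Arg): 41.1 per 1000.
Codon 2 TAC (Tyr): 9.8 per 1000.
Codon 3 ACG (Thr): 8.2 per 1000.
Codon 4 ACT (Thr): 32.1 per 1000.
Codon 5 TTC (Phe): 4.7 per 1000.
Lowest frequency is 4.7 at codon 5.

5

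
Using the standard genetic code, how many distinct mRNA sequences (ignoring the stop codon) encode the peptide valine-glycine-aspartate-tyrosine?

64

Val: 4 codons.
Gly: 4 codons.
Asp: 2 codons.
Tyr: 2 codons.
4 × 4 × 2 × 2 = 64.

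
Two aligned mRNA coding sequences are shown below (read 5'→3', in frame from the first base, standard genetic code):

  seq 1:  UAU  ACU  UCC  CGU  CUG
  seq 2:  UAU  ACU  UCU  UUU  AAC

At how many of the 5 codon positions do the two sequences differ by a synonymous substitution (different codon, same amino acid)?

Codon 1: UAU Tyr / UAU Tyr — identical.
Codon 2: ACU Thr / ACU Thr — identical.
Codon 3: UCC Ser / UCU Ser — synonymous.
Codon 4: CGU Arg / UUU Phe — nonsynonymous.
Codon 5: CUG Leu / AAC Asn — nonsynonymous.
Synonymous differences: 1.

1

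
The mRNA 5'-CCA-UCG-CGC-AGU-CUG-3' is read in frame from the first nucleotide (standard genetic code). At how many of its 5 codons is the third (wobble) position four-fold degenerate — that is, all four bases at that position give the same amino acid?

4

Codon 1 CCA (Pro): third position 4-fold.
Codon 2 UCG (Ser): third position 4-fold.
Codon 3 CGC (Arg): third position 4-fold.
Codon 4 AGU (Ser): third position 2-fold.
Codon 5 CUG (Leu): third position 4-fold.
Four-fold degenerate third positions: 4.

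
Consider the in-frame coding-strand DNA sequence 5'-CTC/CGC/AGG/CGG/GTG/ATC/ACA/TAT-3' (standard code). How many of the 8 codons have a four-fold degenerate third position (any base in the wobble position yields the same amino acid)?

Codon 1 CTC (Leu): third position 4-fold.
Codon 2 CGC (Arg): third position 4-fold.
Codon 3 AGG (Arg): third position 2-fold.
Codon 4 CGG (Arg): third position 4-fold.
Codon 5 GTG (Val): third position 4-fold.
Codon 6 ATC (Ile): third position 3-fold.
Codon 7 ACA (Thr): third position 4-fold.
Codon 8 TAT (Tyr): third position 2-fold.
Four-fold degenerate third positions: 5.

5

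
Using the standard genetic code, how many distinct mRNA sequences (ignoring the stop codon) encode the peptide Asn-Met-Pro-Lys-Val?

Asn: 2 codons.
Met: 1 codon.
Pro: 4 codons.
Lys: 2 codons.
Val: 4 codons.
2 × 1 × 4 × 2 × 4 = 64.

64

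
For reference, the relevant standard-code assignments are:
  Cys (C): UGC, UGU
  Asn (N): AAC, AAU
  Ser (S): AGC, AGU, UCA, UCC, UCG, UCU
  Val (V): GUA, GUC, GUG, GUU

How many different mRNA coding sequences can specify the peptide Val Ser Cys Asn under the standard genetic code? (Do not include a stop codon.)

96

Val: 4 codons.
Ser: 6 codons.
Cys: 2 codons.
Asn: 2 codons.
4 × 6 × 2 × 2 = 96.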